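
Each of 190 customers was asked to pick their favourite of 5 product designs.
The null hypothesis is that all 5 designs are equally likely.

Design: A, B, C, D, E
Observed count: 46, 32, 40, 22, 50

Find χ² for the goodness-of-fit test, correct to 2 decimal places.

Expected count for each of the 5 categories: 190/5 = 38.
A: (46 − 38)²/38 = 64/38 = 1.684
B: (32 − 38)²/38 = 36/38 = 0.947
C: (40 − 38)²/38 = 4/38 = 0.105
D: (22 − 38)²/38 = 256/38 = 6.737
E: (50 − 38)²/38 = 144/38 = 3.789
Sum = 13.26

13.26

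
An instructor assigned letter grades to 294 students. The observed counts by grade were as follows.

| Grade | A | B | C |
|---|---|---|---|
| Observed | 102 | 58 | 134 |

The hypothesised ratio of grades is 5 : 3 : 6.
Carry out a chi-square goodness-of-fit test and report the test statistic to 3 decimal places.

0.990

Ratio total = 14. Expected counts: 294×5/14 = 105, 294×3/14 = 63, 294×6/14 = 126.
χ² = (102−105)²/105 + (58−63)²/63 + (134−126)²/126
   = 0.0857 + 0.3968 + 0.5079
Sum = 0.990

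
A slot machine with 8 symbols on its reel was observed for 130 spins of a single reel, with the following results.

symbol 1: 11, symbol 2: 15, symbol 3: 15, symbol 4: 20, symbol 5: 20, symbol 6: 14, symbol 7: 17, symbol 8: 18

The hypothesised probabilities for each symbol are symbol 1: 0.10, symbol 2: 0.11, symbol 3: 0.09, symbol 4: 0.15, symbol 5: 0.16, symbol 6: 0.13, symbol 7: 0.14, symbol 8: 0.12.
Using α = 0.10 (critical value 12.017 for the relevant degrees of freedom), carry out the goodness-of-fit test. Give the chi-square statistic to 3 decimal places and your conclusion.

2.262; do not reject

Expected counts E_i = n·p_i: 130×0.10 = 13, 130×0.11 = 14.3, 130×0.09 = 11.7, 130×0.15 = 19.5, 130×0.16 = 20.8, 130×0.13 = 16.9, 130×0.14 = 18.2, 130×0.12 = 15.6.
cat           O        E   (O−E)²/E
symbol 1     11       13     0.3077
symbol 2     15     14.3     0.0343
symbol 3     15     11.7     0.9308
symbol 4     20     19.5     0.0128
symbol 5     20     20.8     0.0308
symbol 6     14     16.9     0.4976
symbol 7     17     18.2     0.0791
symbol 8     18     15.6     0.3692
Sum = 2.262
df = 7. Since 2.262 < 12.017, we do not reject H₀.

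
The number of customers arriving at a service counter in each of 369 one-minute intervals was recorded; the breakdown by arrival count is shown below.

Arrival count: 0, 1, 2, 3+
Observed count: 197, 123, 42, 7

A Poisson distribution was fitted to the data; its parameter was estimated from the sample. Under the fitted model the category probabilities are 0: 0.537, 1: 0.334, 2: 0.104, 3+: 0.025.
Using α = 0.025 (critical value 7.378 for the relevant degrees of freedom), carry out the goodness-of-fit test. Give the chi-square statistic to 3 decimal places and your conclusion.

Expected counts E_i = n·p_i: 369×0.537 = 198.153, 369×0.334 = 123.246, 369×0.104 = 38.376, 369×0.025 = 9.225.
χ² = (197−198.153)²/198.153 + (123−123.246)²/123.246 + (42−38.376)²/38.376 + (7−9.225)²/9.225
   = 0.0067 + 0.0005 + 0.3422 + 0.5367
Sum = 0.886
df = 2. Since 0.886 < 7.378, we do not reject H₀.

0.886; do not reject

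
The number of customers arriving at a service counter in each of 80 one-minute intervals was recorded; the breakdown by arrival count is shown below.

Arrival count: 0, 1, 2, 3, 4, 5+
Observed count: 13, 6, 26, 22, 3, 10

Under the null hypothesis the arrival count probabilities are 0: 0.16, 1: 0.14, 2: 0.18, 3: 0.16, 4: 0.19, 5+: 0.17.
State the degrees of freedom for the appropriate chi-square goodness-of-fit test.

There are k = 6 categories and no parameters were estimated from the data, so df = 6 − 1 = 5.

5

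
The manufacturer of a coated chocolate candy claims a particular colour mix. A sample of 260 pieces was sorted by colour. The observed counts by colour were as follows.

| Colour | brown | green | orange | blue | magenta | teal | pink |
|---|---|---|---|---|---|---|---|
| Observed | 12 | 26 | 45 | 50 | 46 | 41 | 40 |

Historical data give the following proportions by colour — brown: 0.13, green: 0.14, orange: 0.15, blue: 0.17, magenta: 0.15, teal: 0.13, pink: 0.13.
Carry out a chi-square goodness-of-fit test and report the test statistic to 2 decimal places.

22.64

Expected counts E_i = n·p_i: 260×0.13 = 33.8, 260×0.14 = 36.4, 260×0.15 = 39, 260×0.17 = 44.2, 260×0.15 = 39, 260×0.13 = 33.8, 260×0.13 = 33.8.
brown: (12 − 33.8)²/33.8 = 475.24/33.8 = 14.060
green: (26 − 36.4)²/36.4 = 108.16/36.4 = 2.971
orange: (45 − 39)²/39 = 36/39 = 0.923
blue: (50 − 44.2)²/44.2 = 33.64/44.2 = 0.761
magenta: (46 − 39)²/39 = 49/39 = 1.256
teal: (41 − 33.8)²/33.8 = 51.84/33.8 = 1.534
pink: (40 − 33.8)²/33.8 = 38.44/33.8 = 1.137
Sum = 22.64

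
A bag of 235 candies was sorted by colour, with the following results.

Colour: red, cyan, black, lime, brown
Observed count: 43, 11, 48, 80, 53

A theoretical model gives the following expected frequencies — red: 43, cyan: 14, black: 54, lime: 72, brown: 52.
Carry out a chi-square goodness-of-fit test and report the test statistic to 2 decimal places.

2.22

red: (43 − 43)²/43 = 0/43 = 0.000
cyan: (11 − 14)²/14 = 9/14 = 0.643
black: (48 − 54)²/54 = 36/54 = 0.667
lime: (80 − 72)²/72 = 64/72 = 0.889
brown: (53 − 52)²/52 = 1/52 = 0.019
Sum = 2.22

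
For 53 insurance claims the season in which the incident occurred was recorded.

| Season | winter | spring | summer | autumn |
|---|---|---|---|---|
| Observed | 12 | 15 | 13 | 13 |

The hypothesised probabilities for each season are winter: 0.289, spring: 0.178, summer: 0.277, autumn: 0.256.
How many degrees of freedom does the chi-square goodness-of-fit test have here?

There are k = 4 categories and no parameters were estimated from the data, so df = 4 − 1 = 3.

3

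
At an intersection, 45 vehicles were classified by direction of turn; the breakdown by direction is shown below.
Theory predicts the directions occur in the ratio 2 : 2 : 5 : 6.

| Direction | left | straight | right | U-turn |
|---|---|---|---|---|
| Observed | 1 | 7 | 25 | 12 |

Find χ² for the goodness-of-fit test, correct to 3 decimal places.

13.000

Ratio total = 15. Expected counts: 45×2/15 = 6, 45×2/15 = 6, 45×5/15 = 15, 45×6/15 = 18.
left: (1 − 6)²/6 = 25/6 = 4.1667
straight: (7 − 6)²/6 = 1/6 = 0.1667
right: (25 − 15)²/15 = 100/15 = 6.6667
U-turn: (12 − 18)²/18 = 36/18 = 2.0000
Sum = 13.000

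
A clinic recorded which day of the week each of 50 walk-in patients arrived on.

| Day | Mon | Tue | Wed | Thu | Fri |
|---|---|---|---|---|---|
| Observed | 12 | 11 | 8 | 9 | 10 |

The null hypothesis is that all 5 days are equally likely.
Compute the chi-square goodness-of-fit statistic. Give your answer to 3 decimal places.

1.000

Under H₀ each category has probability 1/5, so each expected count is 50/5 = 10.
Mon: (12 − 10)²/10 = 4/10 = 0.4000
Tue: (11 − 10)²/10 = 1/10 = 0.1000
Wed: (8 − 10)²/10 = 4/10 = 0.4000
Thu: (9 − 10)²/10 = 1/10 = 0.1000
Fri: (10 − 10)²/10 = 0/10 = 0.0000
Sum = 1.000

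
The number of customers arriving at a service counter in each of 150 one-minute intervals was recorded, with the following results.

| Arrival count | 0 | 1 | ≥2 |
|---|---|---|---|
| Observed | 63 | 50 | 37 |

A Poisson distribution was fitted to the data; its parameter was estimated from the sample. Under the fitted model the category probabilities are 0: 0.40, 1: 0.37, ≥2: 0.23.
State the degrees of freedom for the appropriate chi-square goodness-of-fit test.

1

There are k = 3 categories and 1 parameter estimated from the data, so df = 3 − 1 − 1 = 1.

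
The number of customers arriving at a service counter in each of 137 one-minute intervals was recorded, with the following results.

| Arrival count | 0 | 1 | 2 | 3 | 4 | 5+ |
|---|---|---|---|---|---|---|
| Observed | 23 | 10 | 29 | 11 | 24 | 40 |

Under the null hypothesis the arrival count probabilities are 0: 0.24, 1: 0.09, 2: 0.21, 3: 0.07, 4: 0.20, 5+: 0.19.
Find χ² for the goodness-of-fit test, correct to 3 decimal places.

11.538

Expected counts E_i = n·p_i: 137×0.24 = 32.88, 137×0.09 = 12.33, 137×0.21 = 28.77, 137×0.07 = 9.59, 137×0.20 = 27.4, 137×0.19 = 26.03.
0: (23 − 32.88)²/32.88 = 97.6144/32.88 = 2.9688
1: (10 − 12.33)²/12.33 = 5.4289/12.33 = 0.4403
2: (29 − 28.77)²/28.77 = 0.0529/28.77 = 0.0018
3: (11 − 9.59)²/9.59 = 1.9881/9.59 = 0.2073
4: (24 − 27.4)²/27.4 = 11.56/27.4 = 0.4219
5+: (40 − 26.03)²/26.03 = 195.1609/26.03 = 7.4975
Sum = 11.538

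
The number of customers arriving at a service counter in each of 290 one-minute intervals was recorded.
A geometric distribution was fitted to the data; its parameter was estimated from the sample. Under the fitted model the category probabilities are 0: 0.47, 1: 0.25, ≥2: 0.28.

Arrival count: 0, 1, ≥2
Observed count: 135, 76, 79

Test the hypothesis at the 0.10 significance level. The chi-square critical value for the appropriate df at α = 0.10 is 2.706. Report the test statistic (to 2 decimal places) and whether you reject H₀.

0.24; do not reject

Expected counts E_i = n·p_i: 290×0.47 = 136.3, 290×0.25 = 72.5, 290×0.28 = 81.2.
0: (135 − 136.3)²/136.3 = 1.69/136.3 = 0.012
1: (76 − 72.5)²/72.5 = 12.25/72.5 = 0.169
≥2: (79 − 81.2)²/81.2 = 4.84/81.2 = 0.060
Sum = 0.24
df = 1. Since 0.24 < 2.706, we do not reject H₀.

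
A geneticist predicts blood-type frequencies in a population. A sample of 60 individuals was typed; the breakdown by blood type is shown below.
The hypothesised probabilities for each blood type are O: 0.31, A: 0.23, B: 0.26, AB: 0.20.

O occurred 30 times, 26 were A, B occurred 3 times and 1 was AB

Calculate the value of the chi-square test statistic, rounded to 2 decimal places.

Expected counts E_i = n·p_i: 60×0.31 = 18.6, 60×0.23 = 13.8, 60×0.26 = 15.6, 60×0.20 = 12.
cat         O        E   (O−E)²/E
O          30     18.6      6.987
A          26     13.8     10.786
B           3     15.6     10.177
AB          1       12     10.083
Sum = 38.03

38.03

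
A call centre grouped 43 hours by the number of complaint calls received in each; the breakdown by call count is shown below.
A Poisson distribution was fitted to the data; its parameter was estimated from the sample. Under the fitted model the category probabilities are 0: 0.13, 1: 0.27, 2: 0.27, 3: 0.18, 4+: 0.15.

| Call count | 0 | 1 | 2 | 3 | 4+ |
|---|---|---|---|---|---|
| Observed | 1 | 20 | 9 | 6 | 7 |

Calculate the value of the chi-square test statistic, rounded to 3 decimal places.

10.857

Expected counts E_i = n·p_i: 43×0.13 = 5.59, 43×0.27 = 11.61, 43×0.27 = 11.61, 43×0.18 = 7.74, 43×0.15 = 6.45.
0: (1 − 5.59)²/5.59 = 21.0681/5.59 = 3.7689
1: (20 − 11.61)²/11.61 = 70.3921/11.61 = 6.0631
2: (9 − 11.61)²/11.61 = 6.8121/11.61 = 0.5867
3: (6 − 7.74)²/7.74 = 3.0276/7.74 = 0.3912
4+: (7 − 6.45)²/6.45 = 0.3025/6.45 = 0.0469
Sum = 10.857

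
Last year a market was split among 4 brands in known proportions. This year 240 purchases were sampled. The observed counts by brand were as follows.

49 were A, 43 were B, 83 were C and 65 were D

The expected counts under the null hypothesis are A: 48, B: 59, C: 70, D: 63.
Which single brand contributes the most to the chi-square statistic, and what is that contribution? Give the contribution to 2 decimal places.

χ² = (49−48)²/48 + (43−59)²/59 + (83−70)²/70 + (65−63)²/63
   = 0.021 + 4.339 + 2.414 + 0.063
The largest term is for B: 4.34.

B, 4.34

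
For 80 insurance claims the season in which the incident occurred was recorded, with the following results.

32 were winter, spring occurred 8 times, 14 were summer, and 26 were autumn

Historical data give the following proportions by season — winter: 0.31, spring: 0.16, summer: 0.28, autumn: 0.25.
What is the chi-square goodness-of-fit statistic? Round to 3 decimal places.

Expected counts E_i = n·p_i: 80×0.31 = 24.8, 80×0.16 = 12.8, 80×0.28 = 22.4, 80×0.25 = 20.
winter: (32 − 24.8)²/24.8 = 51.84/24.8 = 2.0903
spring: (8 − 12.8)²/12.8 = 23.04/12.8 = 1.8000
summer: (14 − 22.4)²/22.4 = 70.56/22.4 = 3.1500
autumn: (26 − 20)²/20 = 36/20 = 1.8000
Sum = 8.840

8.840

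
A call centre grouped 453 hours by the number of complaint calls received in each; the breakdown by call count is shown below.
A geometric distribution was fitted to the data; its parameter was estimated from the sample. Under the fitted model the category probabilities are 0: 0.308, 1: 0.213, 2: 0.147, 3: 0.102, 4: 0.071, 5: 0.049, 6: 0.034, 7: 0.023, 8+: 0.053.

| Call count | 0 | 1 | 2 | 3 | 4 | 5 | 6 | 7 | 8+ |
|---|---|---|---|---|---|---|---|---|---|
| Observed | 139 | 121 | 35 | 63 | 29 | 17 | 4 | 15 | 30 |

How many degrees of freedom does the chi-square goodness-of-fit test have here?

7

There are k = 9 categories and 1 parameter estimated from the data, so df = 9 − 1 − 1 = 7.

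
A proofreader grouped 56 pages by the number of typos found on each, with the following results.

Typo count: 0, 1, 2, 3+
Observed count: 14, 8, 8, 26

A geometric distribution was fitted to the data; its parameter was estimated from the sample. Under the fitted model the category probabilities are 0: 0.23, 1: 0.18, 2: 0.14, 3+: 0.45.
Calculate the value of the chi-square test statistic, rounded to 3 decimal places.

0.555

Expected counts E_i = n·p_i: 56×0.23 = 12.88, 56×0.18 = 10.08, 56×0.14 = 7.84, 56×0.45 = 25.2.
χ² = (14−12.88)²/12.88 + (8−10.08)²/10.08 + (8−7.84)²/7.84 + (26−25.2)²/25.2
   = 0.0974 + 0.4292 + 0.0033 + 0.0254
Sum = 0.555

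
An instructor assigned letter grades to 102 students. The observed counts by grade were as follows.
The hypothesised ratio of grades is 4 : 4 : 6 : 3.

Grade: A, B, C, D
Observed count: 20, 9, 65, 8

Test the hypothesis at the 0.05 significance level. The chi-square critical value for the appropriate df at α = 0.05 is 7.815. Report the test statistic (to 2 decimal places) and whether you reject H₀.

38.96; reject

Ratio total = 17. Expected counts: 102×4/17 = 24, 102×4/17 = 24, 102×6/17 = 36, 102×3/17 = 18.
A: (20 − 24)²/24 = 16/24 = 0.667
B: (9 − 24)²/24 = 225/24 = 9.375
C: (65 − 36)²/36 = 841/36 = 23.361
D: (8 − 18)²/18 = 100/18 = 5.556
Sum = 38.96
df = 3. Since 38.96 > 7.815, we reject H₀.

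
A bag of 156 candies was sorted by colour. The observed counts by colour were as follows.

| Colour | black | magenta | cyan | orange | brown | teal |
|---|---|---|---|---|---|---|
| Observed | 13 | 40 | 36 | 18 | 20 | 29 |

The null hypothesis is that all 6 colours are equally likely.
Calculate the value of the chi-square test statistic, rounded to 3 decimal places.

22.077

Expected count for each of the 6 categories: 156/6 = 26.
cat          O        E   (O−E)²/E
black       13       26     6.5000
magenta     40       26     7.5385
cyan        36       26     3.8462
orange      18       26     2.4615
brown       20       26     1.3846
teal        29       26     0.3462
Sum = 22.077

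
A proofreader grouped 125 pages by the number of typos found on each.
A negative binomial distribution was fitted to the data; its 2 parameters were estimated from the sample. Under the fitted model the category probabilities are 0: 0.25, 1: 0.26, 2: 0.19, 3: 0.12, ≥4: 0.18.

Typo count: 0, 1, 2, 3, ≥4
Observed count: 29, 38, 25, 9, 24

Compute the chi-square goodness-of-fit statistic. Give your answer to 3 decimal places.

Expected counts E_i = n·p_i: 125×0.25 = 31.25, 125×0.26 = 32.5, 125×0.19 = 23.75, 125×0.12 = 15, 125×0.18 = 22.5.
0: (29 − 31.25)²/31.25 = 5.0625/31.25 = 0.1620
1: (38 − 32.5)²/32.5 = 30.25/32.5 = 0.9308
2: (25 − 23.75)²/23.75 = 1.5625/23.75 = 0.0658
3: (9 − 15)²/15 = 36/15 = 2.4000
≥4: (24 − 22.5)²/22.5 = 2.25/22.5 = 0.1000
Sum = 3.659

3.659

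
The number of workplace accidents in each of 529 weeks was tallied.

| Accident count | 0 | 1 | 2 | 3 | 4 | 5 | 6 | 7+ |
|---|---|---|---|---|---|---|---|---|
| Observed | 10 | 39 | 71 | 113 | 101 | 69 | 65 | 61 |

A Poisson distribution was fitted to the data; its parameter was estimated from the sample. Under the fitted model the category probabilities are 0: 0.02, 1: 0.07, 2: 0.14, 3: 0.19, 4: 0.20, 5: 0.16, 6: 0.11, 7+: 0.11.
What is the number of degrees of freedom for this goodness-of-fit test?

6

There are k = 8 categories and 1 parameter estimated from the data, so df = 8 − 1 − 1 = 6.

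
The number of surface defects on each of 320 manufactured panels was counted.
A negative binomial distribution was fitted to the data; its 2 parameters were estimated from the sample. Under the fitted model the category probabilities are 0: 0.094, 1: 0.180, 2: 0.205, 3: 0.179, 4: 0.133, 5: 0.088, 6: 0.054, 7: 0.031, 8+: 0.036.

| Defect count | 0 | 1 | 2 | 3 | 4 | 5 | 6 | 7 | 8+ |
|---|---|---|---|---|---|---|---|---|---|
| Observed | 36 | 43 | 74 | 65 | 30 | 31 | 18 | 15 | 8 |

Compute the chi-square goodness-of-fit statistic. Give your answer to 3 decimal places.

14.682

Expected counts E_i = n·p_i: 320×0.094 = 30.08, 320×0.180 = 57.6, 320×0.205 = 65.6, 320×0.179 = 57.28, 320×0.133 = 42.56, 320×0.088 = 28.16, 320×0.054 = 17.28, 320×0.031 = 9.92, 320×0.036 = 11.52.
χ² = (36−30.08)²/30.08 + (43−57.6)²/57.6 + (74−65.6)²/65.6 + (65−57.28)²/57.28 + (30−42.56)²/42.56 + (31−28.16)²/28.16 + (18−17.28)²/17.28 + (15−9.92)²/9.92 + (8−11.52)²/11.52
   = 1.1651 + 3.7007 + 1.0756 + 1.0405 + 3.7066 + 0.2864 + 0.0300 + 2.6015 + 1.0756
Sum = 14.682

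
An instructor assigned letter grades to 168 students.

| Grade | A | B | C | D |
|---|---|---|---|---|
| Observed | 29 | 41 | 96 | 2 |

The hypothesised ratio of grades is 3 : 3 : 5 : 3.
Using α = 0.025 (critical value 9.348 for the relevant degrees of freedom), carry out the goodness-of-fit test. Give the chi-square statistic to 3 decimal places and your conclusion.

55.767; reject

Ratio total = 14. Expected counts: 168×3/14 = 36, 168×3/14 = 36, 168×5/14 = 60, 168×3/14 = 36.
χ² = (29−36)²/36 + (41−36)²/36 + (96−60)²/60 + (2−36)²/36
   = 1.3611 + 0.6944 + 21.6000 + 32.1111
Sum = 55.767
df = 3. Since 55.767 > 9.348, we reject H₀.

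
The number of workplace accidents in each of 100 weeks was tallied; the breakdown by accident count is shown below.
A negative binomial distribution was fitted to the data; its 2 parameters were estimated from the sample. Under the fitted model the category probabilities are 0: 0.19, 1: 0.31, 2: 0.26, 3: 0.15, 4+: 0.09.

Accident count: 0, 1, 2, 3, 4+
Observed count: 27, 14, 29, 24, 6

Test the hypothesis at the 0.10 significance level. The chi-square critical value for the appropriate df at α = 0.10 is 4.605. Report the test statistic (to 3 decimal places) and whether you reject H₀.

Expected counts E_i = n·p_i: 100×0.19 = 19, 100×0.31 = 31, 100×0.26 = 26, 100×0.15 = 15, 100×0.09 = 9.
cat         O        E   (O−E)²/E
0          27       19     3.3684
1          14       31     9.3226
2          29       26     0.3462
3          24       15     5.4000
4+          6        9     1.0000
Sum = 19.437
df = 2. Since 19.437 > 4.605, we reject H₀.

19.437; reject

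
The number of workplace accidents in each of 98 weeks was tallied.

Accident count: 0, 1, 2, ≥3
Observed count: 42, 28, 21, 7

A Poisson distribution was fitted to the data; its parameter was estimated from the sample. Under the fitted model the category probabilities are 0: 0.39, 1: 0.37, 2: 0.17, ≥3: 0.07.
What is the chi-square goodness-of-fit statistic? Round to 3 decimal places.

3.389

Expected counts E_i = n·p_i: 98×0.39 = 38.22, 98×0.37 = 36.26, 98×0.17 = 16.66, 98×0.07 = 6.86.
χ² = (42−38.22)²/38.22 + (28−36.26)²/36.26 + (21−16.66)²/16.66 + (7−6.86)²/6.86
   = 0.3738 + 1.8816 + 1.1306 + 0.0029
Sum = 3.389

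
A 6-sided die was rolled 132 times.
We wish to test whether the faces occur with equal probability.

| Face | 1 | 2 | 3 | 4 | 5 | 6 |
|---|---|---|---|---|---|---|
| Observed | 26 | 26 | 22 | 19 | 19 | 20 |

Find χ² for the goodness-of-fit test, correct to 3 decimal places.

2.455

Expected count for each of the 6 categories: 132/6 = 22.
1: (26 − 22)²/22 = 16/22 = 0.7273
2: (26 − 22)²/22 = 16/22 = 0.7273
3: (22 − 22)²/22 = 0/22 = 0.0000
4: (19 − 22)²/22 = 9/22 = 0.4091
5: (19 − 22)²/22 = 9/22 = 0.4091
6: (20 − 22)²/22 = 4/22 = 0.1818
Sum = 2.455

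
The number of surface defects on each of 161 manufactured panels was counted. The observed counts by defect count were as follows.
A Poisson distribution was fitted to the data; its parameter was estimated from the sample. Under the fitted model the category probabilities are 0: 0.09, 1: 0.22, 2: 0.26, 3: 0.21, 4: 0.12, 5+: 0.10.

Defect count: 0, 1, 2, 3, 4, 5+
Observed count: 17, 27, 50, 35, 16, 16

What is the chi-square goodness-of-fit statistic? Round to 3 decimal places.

Expected counts E_i = n·p_i: 161×0.09 = 14.49, 161×0.22 = 35.42, 161×0.26 = 41.86, 161×0.21 = 33.81, 161×0.12 = 19.32, 161×0.10 = 16.1.
0: (17 − 14.49)²/14.49 = 6.3001/14.49 = 0.4348
1: (27 − 35.42)²/35.42 = 70.8964/35.42 = 2.0016
2: (50 − 41.86)²/41.86 = 66.2596/41.86 = 1.5829
3: (35 − 33.81)²/33.81 = 1.4161/33.81 = 0.0419
4: (16 − 19.32)²/19.32 = 11.0224/19.32 = 0.5705
5+: (16 − 16.1)²/16.1 = 0.01/16.1 = 0.0006
Sum = 4.632

4.632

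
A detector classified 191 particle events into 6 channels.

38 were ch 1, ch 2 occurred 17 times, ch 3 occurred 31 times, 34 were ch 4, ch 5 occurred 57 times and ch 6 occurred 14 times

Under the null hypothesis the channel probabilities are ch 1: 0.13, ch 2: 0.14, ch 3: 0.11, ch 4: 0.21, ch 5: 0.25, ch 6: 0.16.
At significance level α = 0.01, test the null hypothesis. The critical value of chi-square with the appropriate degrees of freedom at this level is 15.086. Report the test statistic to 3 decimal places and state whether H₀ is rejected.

Expected counts E_i = n·p_i: 191×0.13 = 24.83, 191×0.14 = 26.74, 191×0.11 = 21.01, 191×0.21 = 40.11, 191×0.25 = 47.75, 191×0.16 = 30.56.
cat         O        E   (O−E)²/E
ch 1       38    24.83     6.9855
ch 2       17    26.74     3.5478
ch 3       31    21.01     4.7501
ch 4       34    40.11     0.9307
ch 5       57    47.75     1.7919
ch 6       14    30.56     8.9736
Sum = 26.980
df = 5. Since 26.980 > 15.086, we reject H₀.

26.980; reject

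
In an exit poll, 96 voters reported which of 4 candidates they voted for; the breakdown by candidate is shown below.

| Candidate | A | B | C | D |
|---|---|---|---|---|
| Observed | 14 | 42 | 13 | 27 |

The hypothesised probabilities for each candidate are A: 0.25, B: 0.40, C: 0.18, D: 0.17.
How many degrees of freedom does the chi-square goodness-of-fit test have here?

There are k = 4 categories and no parameters were estimated from the data, so df = 4 − 1 = 3.

3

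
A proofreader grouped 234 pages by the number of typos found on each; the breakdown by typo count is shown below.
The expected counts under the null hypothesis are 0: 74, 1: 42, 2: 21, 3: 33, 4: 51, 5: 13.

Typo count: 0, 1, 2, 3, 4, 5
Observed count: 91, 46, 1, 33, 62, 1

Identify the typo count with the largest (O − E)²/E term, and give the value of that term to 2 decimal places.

2, 19.05

χ² = (91−74)²/74 + (46−42)²/42 + (1−21)²/21 + (33−33)²/33 + (62−51)²/51 + (1−13)²/13
   = 3.905 + 0.381 + 19.048 + 0.000 + 2.373 + 11.077
The largest term is for 2: 19.05.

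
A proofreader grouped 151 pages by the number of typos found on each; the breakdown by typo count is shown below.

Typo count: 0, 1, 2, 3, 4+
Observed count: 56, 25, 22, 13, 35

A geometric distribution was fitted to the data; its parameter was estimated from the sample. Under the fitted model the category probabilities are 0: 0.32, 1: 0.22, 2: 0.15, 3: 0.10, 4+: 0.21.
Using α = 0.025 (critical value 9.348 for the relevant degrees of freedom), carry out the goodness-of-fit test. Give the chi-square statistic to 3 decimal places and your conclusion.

Expected counts E_i = n·p_i: 151×0.32 = 48.32, 151×0.22 = 33.22, 151×0.15 = 22.65, 151×0.10 = 15.1, 151×0.21 = 31.71.
χ² = (56−48.32)²/48.32 + (25−33.22)²/33.22 + (22−22.65)²/22.65 + (13−15.1)²/15.1 + (35−31.71)²/31.71
   = 1.2207 + 2.0340 + 0.0187 + 0.2921 + 0.3413
Sum = 3.907
df = 3. Since 3.907 < 9.348, we do not reject H₀.

3.907; do not reject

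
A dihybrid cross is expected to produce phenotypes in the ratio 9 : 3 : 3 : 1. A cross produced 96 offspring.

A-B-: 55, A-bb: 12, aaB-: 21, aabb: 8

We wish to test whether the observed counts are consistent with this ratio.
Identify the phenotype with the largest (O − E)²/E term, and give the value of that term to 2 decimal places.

Ratio total = 16. Expected counts: 96×9/16 = 54, 96×3/16 = 18, 96×3/16 = 18, 96×1/16 = 6.
χ² = (55−54)²/54 + (12−18)²/18 + (21−18)²/18 + (8−6)²/6
   = 0.019 + 2.000 + 0.500 + 0.667
The largest term is for A-bb: 2.00.

A-bb, 2.00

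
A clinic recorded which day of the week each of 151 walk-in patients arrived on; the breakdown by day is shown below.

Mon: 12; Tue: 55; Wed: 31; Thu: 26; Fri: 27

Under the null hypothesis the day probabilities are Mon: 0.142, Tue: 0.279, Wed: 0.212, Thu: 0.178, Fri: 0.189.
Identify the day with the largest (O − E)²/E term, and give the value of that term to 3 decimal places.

Expected counts E_i = n·p_i: 151×0.142 = 21.442, 151×0.279 = 42.129, 151×0.212 = 32.012, 151×0.178 = 26.878, 151×0.189 = 28.539.
Mon: (12 − 21.442)²/21.442 = 89.151364/21.442 = 4.1578
Tue: (55 − 42.129)²/42.129 = 165.662641/42.129 = 3.9323
Wed: (31 − 32.012)²/32.012 = 1.024144/32.012 = 0.0320
Thu: (26 − 26.878)²/26.878 = 0.770884/26.878 = 0.0287
Fri: (27 − 28.539)²/28.539 = 2.368521/28.539 = 0.0830
The largest term is for Mon: 4.158.

Mon, 4.158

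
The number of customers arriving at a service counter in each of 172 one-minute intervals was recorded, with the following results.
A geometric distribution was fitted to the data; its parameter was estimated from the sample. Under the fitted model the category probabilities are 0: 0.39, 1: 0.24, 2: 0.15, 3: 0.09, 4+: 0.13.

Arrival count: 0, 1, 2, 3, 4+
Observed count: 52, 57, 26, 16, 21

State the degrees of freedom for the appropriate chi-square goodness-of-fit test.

3

There are k = 5 categories and 1 parameter estimated from the data, so df = 5 − 1 − 1 = 3.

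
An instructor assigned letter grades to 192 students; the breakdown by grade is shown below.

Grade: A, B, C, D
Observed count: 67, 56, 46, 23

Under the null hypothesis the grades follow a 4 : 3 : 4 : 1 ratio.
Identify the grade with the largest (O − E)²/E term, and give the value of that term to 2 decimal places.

Ratio total = 12. Expected counts: 192×4/12 = 64, 192×3/12 = 48, 192×4/12 = 64, 192×1/12 = 16.
A: (67 − 64)²/64 = 9/64 = 0.141
B: (56 − 48)²/48 = 64/48 = 1.333
C: (46 − 64)²/64 = 324/64 = 5.063
D: (23 − 16)²/16 = 49/16 = 3.063
The largest term is for C: 5.06.

C, 5.06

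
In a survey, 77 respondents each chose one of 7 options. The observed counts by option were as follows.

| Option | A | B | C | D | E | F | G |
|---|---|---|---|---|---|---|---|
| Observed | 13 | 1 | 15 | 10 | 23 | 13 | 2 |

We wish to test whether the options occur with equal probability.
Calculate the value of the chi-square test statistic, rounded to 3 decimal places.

31.818

Under H₀ each category has probability 1/7, so each expected count is 77/7 = 11.
A: (13 − 11)²/11 = 4/11 = 0.3636
B: (1 − 11)²/11 = 100/11 = 9.0909
C: (15 − 11)²/11 = 16/11 = 1.4545
D: (10 − 11)²/11 = 1/11 = 0.0909
E: (23 − 11)²/11 = 144/11 = 13.0909
F: (13 − 11)²/11 = 4/11 = 0.3636
G: (2 − 11)²/11 = 81/11 = 7.3636
Sum = 31.818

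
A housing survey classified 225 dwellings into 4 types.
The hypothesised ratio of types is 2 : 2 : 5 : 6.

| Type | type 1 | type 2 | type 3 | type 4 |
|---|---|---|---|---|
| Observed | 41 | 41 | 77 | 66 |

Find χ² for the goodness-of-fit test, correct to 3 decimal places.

14.520

Ratio total = 15. Expected counts: 225×2/15 = 30, 225×2/15 = 30, 225×5/15 = 75, 225×6/15 = 90.
χ² = (41−30)²/30 + (41−30)²/30 + (77−75)²/75 + (66−90)²/90
   = 4.0333 + 4.0333 + 0.0533 + 6.4000
Sum = 14.520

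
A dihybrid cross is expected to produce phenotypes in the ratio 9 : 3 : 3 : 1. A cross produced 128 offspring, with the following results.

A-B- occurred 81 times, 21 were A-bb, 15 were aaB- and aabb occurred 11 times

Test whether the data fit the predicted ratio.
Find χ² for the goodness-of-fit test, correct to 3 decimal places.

6.000

Ratio total = 16. Expected counts: 128×9/16 = 72, 128×3/16 = 24, 128×3/16 = 24, 128×1/16 = 8.
χ² = (81−72)²/72 + (21−24)²/24 + (15−24)²/24 + (11−8)²/8
   = 1.1250 + 0.3750 + 3.3750 + 1.1250
Sum = 6.000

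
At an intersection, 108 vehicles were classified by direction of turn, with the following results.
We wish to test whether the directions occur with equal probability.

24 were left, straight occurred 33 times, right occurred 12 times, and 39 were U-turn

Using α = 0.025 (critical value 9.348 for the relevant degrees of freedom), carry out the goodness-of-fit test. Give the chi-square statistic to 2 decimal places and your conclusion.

Under H₀ each category has probability 1/4, so each expected count is 108/4 = 27.
cat           O        E   (O−E)²/E
left         24       27      0.333
straight     33       27      1.333
right        12       27      8.333
U-turn       39       27      5.333
Sum = 15.33
df = 3. Since 15.33 > 9.348, we reject H₀.

15.33; reject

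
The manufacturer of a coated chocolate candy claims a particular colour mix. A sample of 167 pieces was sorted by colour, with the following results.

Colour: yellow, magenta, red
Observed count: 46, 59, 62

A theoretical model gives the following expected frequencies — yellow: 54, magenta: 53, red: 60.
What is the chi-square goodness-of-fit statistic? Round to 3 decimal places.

yellow: (46 − 54)²/54 = 64/54 = 1.1852
magenta: (59 − 53)²/53 = 36/53 = 0.6792
red: (62 − 60)²/60 = 4/60 = 0.0667
Sum = 1.931

1.931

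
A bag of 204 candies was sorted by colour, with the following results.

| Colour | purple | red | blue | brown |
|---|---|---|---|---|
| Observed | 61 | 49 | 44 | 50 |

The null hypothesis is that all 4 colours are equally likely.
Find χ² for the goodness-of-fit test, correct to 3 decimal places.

3.020

Expected count for each of the 4 categories: 204/4 = 51.
cat         O        E   (O−E)²/E
purple     61       51     1.9608
red        49       51     0.0784
blue       44       51     0.9608
brown      50       51     0.0196
Sum = 3.020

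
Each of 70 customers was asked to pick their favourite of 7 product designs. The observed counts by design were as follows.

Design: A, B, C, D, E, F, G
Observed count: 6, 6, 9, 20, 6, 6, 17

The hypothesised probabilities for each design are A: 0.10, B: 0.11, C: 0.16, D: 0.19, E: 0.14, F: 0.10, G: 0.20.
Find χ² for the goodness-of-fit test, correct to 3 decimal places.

Expected counts E_i = n·p_i: 70×0.10 = 7, 70×0.11 = 7.7, 70×0.16 = 11.2, 70×0.19 = 13.3, 70×0.14 = 9.8, 70×0.10 = 7, 70×0.20 = 14.
A: (6 − 7)²/7 = 1/7 = 0.1429
B: (6 − 7.7)²/7.7 = 2.89/7.7 = 0.3753
C: (9 − 11.2)²/11.2 = 4.84/11.2 = 0.4321
D: (20 − 13.3)²/13.3 = 44.89/13.3 = 3.3752
E: (6 − 9.8)²/9.8 = 14.44/9.8 = 1.4735
F: (6 − 7)²/7 = 1/7 = 0.1429
G: (17 − 14)²/14 = 9/14 = 0.6429
Sum = 6.585

6.585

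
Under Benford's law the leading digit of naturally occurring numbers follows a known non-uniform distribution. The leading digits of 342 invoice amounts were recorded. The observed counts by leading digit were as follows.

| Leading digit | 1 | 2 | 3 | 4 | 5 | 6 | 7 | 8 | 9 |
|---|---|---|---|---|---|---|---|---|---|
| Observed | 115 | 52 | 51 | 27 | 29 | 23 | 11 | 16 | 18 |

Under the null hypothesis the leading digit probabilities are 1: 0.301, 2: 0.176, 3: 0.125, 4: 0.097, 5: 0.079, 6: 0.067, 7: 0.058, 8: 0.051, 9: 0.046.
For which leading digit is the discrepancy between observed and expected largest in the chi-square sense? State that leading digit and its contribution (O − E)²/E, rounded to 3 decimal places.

Expected counts E_i = n·p_i: 342×0.301 = 102.942, 342×0.176 = 60.192, 342×0.125 = 42.75, 342×0.097 = 33.174, 342×0.079 = 27.018, 342×0.067 = 22.914, 342×0.058 = 19.836, 342×0.051 = 17.442, 342×0.046 = 15.732.
χ² = (115−102.942)²/102.942 + (52−60.192)²/60.192 + (51−42.75)²/42.75 + (27−33.174)²/33.174 + (29−27.018)²/27.018 + (23−22.914)²/22.914 + (11−19.836)²/19.836 + (16−17.442)²/17.442 + (18−15.732)²/15.732
   = 1.4124 + 1.1149 + 1.5921 + 1.1490 + 0.1454 + 0.0003 + 3.9360 + 0.1192 + 0.3270
The largest term is for 7: 3.936.

7, 3.936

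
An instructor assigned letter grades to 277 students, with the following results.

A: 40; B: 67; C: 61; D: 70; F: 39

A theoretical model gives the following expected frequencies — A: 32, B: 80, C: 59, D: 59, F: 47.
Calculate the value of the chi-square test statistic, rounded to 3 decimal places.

χ² = (40−32)²/32 + (67−80)²/80 + (61−59)²/59 + (70−59)²/59 + (39−47)²/47
   = 2.0000 + 2.1125 + 0.0678 + 2.0508 + 1.3617
Sum = 7.593

7.593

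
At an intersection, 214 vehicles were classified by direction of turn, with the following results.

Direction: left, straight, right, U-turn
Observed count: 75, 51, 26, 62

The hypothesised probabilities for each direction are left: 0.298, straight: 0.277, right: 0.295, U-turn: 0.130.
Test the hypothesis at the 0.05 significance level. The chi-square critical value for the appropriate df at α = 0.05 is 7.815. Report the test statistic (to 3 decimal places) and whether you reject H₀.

Expected counts E_i = n·p_i: 214×0.298 = 63.772, 214×0.277 = 59.278, 214×0.295 = 63.13, 214×0.130 = 27.82.
cat           O        E   (O−E)²/E
left         75   63.772     1.9769
straight     51   59.278     1.1560
right        26    63.13    21.8381
U-turn       62    27.82    41.9940
Sum = 66.965
df = 3. Since 66.965 > 7.815, we reject H₀.

66.965; reject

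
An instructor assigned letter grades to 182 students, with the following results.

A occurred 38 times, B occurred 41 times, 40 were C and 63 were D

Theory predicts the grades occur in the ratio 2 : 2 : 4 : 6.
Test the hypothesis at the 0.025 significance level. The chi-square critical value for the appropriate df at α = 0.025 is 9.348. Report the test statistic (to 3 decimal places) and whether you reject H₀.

19.846; reject

Ratio total = 14. Expected counts: 182×2/14 = 26, 182×2/14 = 26, 182×4/14 = 52, 182×6/14 = 78.
A: (38 − 26)²/26 = 144/26 = 5.5385
B: (41 − 26)²/26 = 225/26 = 8.6538
C: (40 − 52)²/52 = 144/52 = 2.7692
D: (63 − 78)²/78 = 225/78 = 2.8846
Sum = 19.846
df = 3. Since 19.846 > 9.348, we reject H₀.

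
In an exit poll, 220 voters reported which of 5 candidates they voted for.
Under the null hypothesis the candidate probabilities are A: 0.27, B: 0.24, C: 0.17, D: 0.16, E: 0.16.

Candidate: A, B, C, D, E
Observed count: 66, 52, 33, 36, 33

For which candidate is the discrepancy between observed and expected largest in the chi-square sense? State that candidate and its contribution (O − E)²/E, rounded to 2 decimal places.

A, 0.73

Expected counts E_i = n·p_i: 220×0.27 = 59.4, 220×0.24 = 52.8, 220×0.17 = 37.4, 220×0.16 = 35.2, 220×0.16 = 35.2.
A: (66 − 59.4)²/59.4 = 43.56/59.4 = 0.733
B: (52 − 52.8)²/52.8 = 0.64/52.8 = 0.012
C: (33 − 37.4)²/37.4 = 19.36/37.4 = 0.518
D: (36 − 35.2)²/35.2 = 0.64/35.2 = 0.018
E: (33 − 35.2)²/35.2 = 4.84/35.2 = 0.138
The largest term is for A: 0.73.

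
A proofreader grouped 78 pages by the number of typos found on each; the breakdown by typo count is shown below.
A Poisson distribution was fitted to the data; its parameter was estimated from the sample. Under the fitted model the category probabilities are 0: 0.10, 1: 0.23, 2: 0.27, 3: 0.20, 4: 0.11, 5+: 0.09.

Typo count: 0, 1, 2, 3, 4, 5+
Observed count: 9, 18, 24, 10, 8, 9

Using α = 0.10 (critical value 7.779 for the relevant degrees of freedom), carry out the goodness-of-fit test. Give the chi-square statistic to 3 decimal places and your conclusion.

Expected counts E_i = n·p_i: 78×0.10 = 7.8, 78×0.23 = 17.94, 78×0.27 = 21.06, 78×0.20 = 15.6, 78×0.11 = 8.58, 78×0.09 = 7.02.
χ² = (9−7.8)²/7.8 + (18−17.94)²/17.94 + (24−21.06)²/21.06 + (10−15.6)²/15.6 + (8−8.58)²/8.58 + (9−7.02)²/7.02
   = 0.1846 + 0.0002 + 0.4104 + 2.0103 + 0.0392 + 0.5585
Sum = 3.203
df = 4. Since 3.203 < 7.779, we do not reject H₀.

3.203; do not reject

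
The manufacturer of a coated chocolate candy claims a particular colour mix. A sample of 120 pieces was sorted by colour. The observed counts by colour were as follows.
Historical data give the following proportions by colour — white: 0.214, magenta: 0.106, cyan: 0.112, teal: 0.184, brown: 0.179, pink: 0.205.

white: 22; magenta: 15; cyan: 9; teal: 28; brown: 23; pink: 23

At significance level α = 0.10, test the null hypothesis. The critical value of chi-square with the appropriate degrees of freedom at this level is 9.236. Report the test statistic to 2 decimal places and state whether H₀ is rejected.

Expected counts E_i = n·p_i: 120×0.214 = 25.68, 120×0.106 = 12.72, 120×0.112 = 13.44, 120×0.184 = 22.08, 120×0.179 = 21.48, 120×0.205 = 24.6.
white: (22 − 25.68)²/25.68 = 13.5424/25.68 = 0.527
magenta: (15 − 12.72)²/12.72 = 5.1984/12.72 = 0.409
cyan: (9 − 13.44)²/13.44 = 19.7136/13.44 = 1.467
teal: (28 − 22.08)²/22.08 = 35.0464/22.08 = 1.587
brown: (23 − 21.48)²/21.48 = 2.3104/21.48 = 0.108
pink: (23 − 24.6)²/24.6 = 2.56/24.6 = 0.104
Sum = 4.20
df = 5. Since 4.20 < 9.236, we do not reject H₀.

4.20; do not reject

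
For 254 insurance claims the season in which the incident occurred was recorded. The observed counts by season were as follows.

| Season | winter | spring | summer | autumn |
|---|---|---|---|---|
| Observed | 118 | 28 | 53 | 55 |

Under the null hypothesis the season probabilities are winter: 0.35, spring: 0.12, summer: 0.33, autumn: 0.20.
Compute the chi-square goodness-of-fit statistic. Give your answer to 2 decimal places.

21.41

Expected counts E_i = n·p_i: 254×0.35 = 88.9, 254×0.12 = 30.48, 254×0.33 = 83.82, 254×0.20 = 50.8.
winter: (118 − 88.9)²/88.9 = 846.81/88.9 = 9.525
spring: (28 − 30.48)²/30.48 = 6.1504/30.48 = 0.202
summer: (53 − 83.82)²/83.82 = 949.8724/83.82 = 11.332
autumn: (55 − 50.8)²/50.8 = 17.64/50.8 = 0.347
Sum = 21.41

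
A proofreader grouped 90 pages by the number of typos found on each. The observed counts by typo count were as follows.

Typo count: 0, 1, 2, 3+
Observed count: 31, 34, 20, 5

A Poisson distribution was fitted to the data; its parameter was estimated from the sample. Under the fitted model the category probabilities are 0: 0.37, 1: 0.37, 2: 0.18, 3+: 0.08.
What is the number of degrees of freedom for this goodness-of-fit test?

There are k = 4 categories and 1 parameter estimated from the data, so df = 4 − 1 − 1 = 2.

2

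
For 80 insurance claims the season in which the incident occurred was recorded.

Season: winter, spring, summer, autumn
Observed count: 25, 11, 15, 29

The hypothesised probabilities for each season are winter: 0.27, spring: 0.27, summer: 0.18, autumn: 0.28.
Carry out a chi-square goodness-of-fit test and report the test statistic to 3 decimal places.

7.707

Expected counts E_i = n·p_i: 80×0.27 = 21.6, 80×0.27 = 21.6, 80×0.18 = 14.4, 80×0.28 = 22.4.
winter: (25 − 21.6)²/21.6 = 11.56/21.6 = 0.5352
spring: (11 − 21.6)²/21.6 = 112.36/21.6 = 5.2019
summer: (15 − 14.4)²/14.4 = 0.36/14.4 = 0.0250
autumn: (29 − 22.4)²/22.4 = 43.56/22.4 = 1.9446
Sum = 7.707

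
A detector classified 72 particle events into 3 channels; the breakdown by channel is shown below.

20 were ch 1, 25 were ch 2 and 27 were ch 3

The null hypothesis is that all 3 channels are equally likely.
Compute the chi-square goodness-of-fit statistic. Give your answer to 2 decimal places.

1.08

Expected count for each of the 3 categories: 72/3 = 24.
cat         O        E   (O−E)²/E
ch 1       20       24      0.667
ch 2       25       24      0.042
ch 3       27       24      0.375
Sum = 1.08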